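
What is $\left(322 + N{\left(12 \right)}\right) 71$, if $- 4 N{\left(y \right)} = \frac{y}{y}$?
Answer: $\frac{91377}{4} \approx 22844.0$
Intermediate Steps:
$N{\left(y \right)} = - \frac{1}{4}$ ($N{\left(y \right)} = - \frac{y \frac{1}{y}}{4} = \left(- \frac{1}{4}\right) 1 = - \frac{1}{4}$)
$\left(322 + N{\left(12 \right)}\right) 71 = \left(322 - \frac{1}{4}\right) 71 = \frac{1287}{4} \cdot 71 = \frac{91377}{4}$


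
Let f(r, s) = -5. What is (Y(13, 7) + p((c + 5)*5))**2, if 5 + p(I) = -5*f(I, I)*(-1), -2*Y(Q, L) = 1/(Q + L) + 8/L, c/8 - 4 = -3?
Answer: 73393489/78400 ≈ 936.14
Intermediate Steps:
c = 8 (c = 32 + 8*(-3) = 32 - 24 = 8)
Y(Q, L) = -4/L - 1/(2*(L + Q)) (Y(Q, L) = -(1/(Q + L) + 8/L)/2 = -(1/(L + Q) + 8/L)/2 = -4/L - 1/(2*(L + Q)))
p(I) = -30 (p(I) = -5 - (-25)*(-1) = -5 - 5*5 = -5 - 25 = -30)
(Y(13, 7) + p((c + 5)*5))**2 = ((1/2)*(-9*7 - 8*13)/(7*(7 + 13)) - 30)**2 = ((1/2)*(1/7)*(-63 - 104)/20 - 30)**2 = ((1/2)*(1/7)*(1/20)*(-167) - 30)**2 = (-167/280 - 30)**2 = (-8567/280)**2 = 73393489/78400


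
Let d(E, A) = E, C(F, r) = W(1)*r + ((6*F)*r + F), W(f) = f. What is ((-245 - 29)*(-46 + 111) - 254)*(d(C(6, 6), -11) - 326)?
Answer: 1770272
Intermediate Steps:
C(F, r) = F + r + 6*F*r (C(F, r) = 1*r + ((6*F)*r + F) = r + (6*F*r + F) = r + (F + 6*F*r) = F + r + 6*F*r)
((-245 - 29)*(-46 + 111) - 254)*(d(C(6, 6), -11) - 326) = ((-245 - 29)*(-46 + 111) - 254)*((6 + 6 + 6*6*6) - 326) = (-274*65 - 254)*((6 + 6 + 216) - 326) = (-17810 - 254)*(228 - 326) = -18064*(-98) = 1770272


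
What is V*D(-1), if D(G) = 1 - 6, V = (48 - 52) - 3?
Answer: 35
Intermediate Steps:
V = -7 (V = -4 - 3 = -7)
D(G) = -5
V*D(-1) = -7*(-5) = 35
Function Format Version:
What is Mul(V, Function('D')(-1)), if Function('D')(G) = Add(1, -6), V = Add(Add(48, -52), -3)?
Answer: 35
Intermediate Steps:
V = -7 (V = Add(-4, -3) = -7)
Function('D')(G) = -5
Mul(V, Function('D')(-1)) = Mul(-7, -5) = 35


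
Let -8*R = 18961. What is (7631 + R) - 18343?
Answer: -104657/8 ≈ -13082.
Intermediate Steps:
R = -18961/8 (R = -⅛*18961 = -18961/8 ≈ -2370.1)
(7631 + R) - 18343 = (7631 - 18961/8) - 18343 = 42087/8 - 18343 = -104657/8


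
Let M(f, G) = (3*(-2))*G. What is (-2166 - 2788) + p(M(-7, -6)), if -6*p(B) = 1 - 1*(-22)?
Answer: -29747/6 ≈ -4957.8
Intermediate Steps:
M(f, G) = -6*G
p(B) = -23/6 (p(B) = -(1 - 1*(-22))/6 = -(1 + 22)/6 = -⅙*23 = -23/6)
(-2166 - 2788) + p(M(-7, -6)) = (-2166 - 2788) - 23/6 = -4954 - 23/6 = -29747/6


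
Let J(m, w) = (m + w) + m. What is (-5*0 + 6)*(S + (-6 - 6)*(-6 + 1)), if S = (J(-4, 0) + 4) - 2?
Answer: 324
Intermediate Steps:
J(m, w) = w + 2*m
S = -6 (S = ((0 + 2*(-4)) + 4) - 2 = ((0 - 8) + 4) - 2 = (-8 + 4) - 2 = -4 - 2 = -6)
(-5*0 + 6)*(S + (-6 - 6)*(-6 + 1)) = (-5*0 + 6)*(-6 + (-6 - 6)*(-6 + 1)) = (0 + 6)*(-6 - 12*(-5)) = 6*(-6 + 60) = 6*54 = 324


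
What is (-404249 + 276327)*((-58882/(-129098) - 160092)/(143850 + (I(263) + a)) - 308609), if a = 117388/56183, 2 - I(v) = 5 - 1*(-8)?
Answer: 20593625079727420515112492/521647832934825 ≈ 3.9478e+10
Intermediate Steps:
I(v) = -11 (I(v) = 2 - (5 - 1*(-8)) = 2 - (5 + 8) = 2 - 1*13 = 2 - 13 = -11)
a = 117388/56183 (a = 117388*(1/56183) = 117388/56183 ≈ 2.0894)
(-404249 + 276327)*((-58882/(-129098) - 160092)/(143850 + (I(263) + a)) - 308609) = (-404249 + 276327)*((-58882/(-129098) - 160092)/(143850 + (-11 + 117388/56183)) - 308609) = -127922*((-58882*(-1/129098) - 160092)/(143850 - 500625/56183) - 308609) = -127922*((29441/64549 - 160092)/(8081423925/56183) - 308609) = -127922*(-10333749067/64549*56183/8081423925 - 308609) = -127922*(-580581023831261/521647832934825 - 308609) = -127922*(-160985796655207239686/521647832934825) = 20593625079727420515112492/521647832934825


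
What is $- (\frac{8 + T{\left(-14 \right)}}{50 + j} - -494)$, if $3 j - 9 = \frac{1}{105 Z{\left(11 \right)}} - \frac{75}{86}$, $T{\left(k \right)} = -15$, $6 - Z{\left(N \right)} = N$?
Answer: $- \frac{3525910016}{7139389} \approx -493.87$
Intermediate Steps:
$Z{\left(N \right)} = 6 - N$
$j = \frac{366889}{135450}$ ($j = 3 + \frac{\frac{1}{105 \left(6 - 11\right)} - \frac{75}{86}}{3} = 3 + \frac{\frac{1}{105 \left(-5\right)} - \frac{75}{86}}{3} = 3 + \frac{\frac{1}{105} \left(- \frac{1}{5}\right) - \frac{75}{86}}{3} = 3 + \frac{- \frac{1}{525} - \frac{75}{86}}{3} = 3 + \frac{1}{3} \left(- \frac{39461}{45150}\right) = 3 - \frac{39461}{135450} = \frac{366889}{135450} \approx 2.7087$)
$- (\frac{8 + T{\left(-14 \right)}}{50 + j} - -494) = - (\frac{8 - 15}{50 + \frac{366889}{135450}} - -494) = - (- \frac{7}{\frac{7139389}{135450}} + 494) = - (\left(-7\right) \frac{135450}{7139389} + 494) = - (- \frac{948150}{7139389} + 494) = \left(-1\right) \frac{3525910016}{7139389} = - \frac{3525910016}{7139389}$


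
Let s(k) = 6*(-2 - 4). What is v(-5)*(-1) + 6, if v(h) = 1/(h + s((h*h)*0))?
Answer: 247/41 ≈ 6.0244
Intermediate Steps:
s(k) = -36 (s(k) = 6*(-6) = -36)
v(h) = 1/(-36 + h) (v(h) = 1/(h - 36) = 1/(-36 + h))
v(-5)*(-1) + 6 = -1/(-36 - 5) + 6 = -1/(-41) + 6 = -1/41*(-1) + 6 = 1/41 + 6 = 247/41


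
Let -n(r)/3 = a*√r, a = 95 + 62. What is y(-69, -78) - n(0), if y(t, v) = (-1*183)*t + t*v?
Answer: 18009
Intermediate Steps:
a = 157
n(r) = -471*√r
y(t, v) = -183*t + t*v
y(-69, -78) - n(0) = -69*(-183 - 78) - (-471)*√0 = -69*(-261) - (-471)*0 = 18009 - 1*0 = 18009 + 0 = 18009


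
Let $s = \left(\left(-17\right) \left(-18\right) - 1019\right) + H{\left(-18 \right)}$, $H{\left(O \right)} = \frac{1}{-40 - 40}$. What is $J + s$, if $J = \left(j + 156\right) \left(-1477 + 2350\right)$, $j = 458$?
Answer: $\frac{42824719}{80} \approx 5.3531 \cdot 10^{5}$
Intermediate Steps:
$H{\left(O \right)} = - \frac{1}{80}$ ($H{\left(O \right)} = \frac{1}{-80} = - \frac{1}{80}$)
$J = 536022$ ($J = \left(458 + 156\right) \left(-1477 + 2350\right) = 614 \cdot 873 = 536022$)
$s = - \frac{57041}{80}$ ($s = \left(\left(-17\right) \left(-18\right) - 1019\right) - \frac{1}{80} = \left(306 - 1019\right) - \frac{1}{80} = -713 - \frac{1}{80} = - \frac{57041}{80} \approx -713.01$)
$J + s = 536022 - \frac{57041}{80} = \frac{42824719}{80}$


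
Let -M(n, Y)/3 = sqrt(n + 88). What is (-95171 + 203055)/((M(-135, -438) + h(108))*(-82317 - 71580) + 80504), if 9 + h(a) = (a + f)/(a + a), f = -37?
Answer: 2405357621280/189407466256097 - 36887175491328*I*sqrt(47)/8902150914036559 ≈ 0.012699 - 0.028407*I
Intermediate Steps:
M(n, Y) = -3*sqrt(88 + n) (M(n, Y) = -3*sqrt(n + 88) = -3*sqrt(88 + n))
h(a) = -9 + (-37 + a)/(2*a) (h(a) = -9 + (a - 37)/(a + a) = -9 + (-37 + a)/((2*a)) = -9 + (-37 + a)*(1/(2*a)) = -9 + (-37 + a)/(2*a))
(-95171 + 203055)/((M(-135, -438) + h(108))*(-82317 - 71580) + 80504) = (-95171 + 203055)/((-3*sqrt(88 - 135) + (1/2)*(-37 - 17*108)/108)*(-82317 - 71580) + 80504) = 107884/((-3*I*sqrt(47) + (1/2)*(1/108)*(-37 - 1836))*(-153897) + 80504) = 107884/((-3*I*sqrt(47) + (1/2)*(1/108)*(-1873))*(-153897) + 80504) = 107884/((-3*I*sqrt(47) - 1873/216)*(-153897) + 80504) = 107884/((-1873/216 - 3*I*sqrt(47))*(-153897) + 80504) = 107884/((96083027/72 + 461691*I*sqrt(47)) + 80504) = 107884/(101879315/72 + 461691*I*sqrt(47))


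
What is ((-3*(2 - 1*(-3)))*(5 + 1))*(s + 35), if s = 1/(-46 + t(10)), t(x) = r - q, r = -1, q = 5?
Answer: -81855/26 ≈ -3148.3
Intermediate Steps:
t(x) = -6 (t(x) = -1 - 1*5 = -1 - 5 = -6)
s = -1/52 (s = 1/(-46 - 6) = 1/(-52) = -1/52 ≈ -0.019231)
((-3*(2 - 1*(-3)))*(5 + 1))*(s + 35) = ((-3*(2 - 1*(-3)))*(5 + 1))*(-1/52 + 35) = (-3*(2 + 3)*6)*(1819/52) = (-3*5*6)*(1819/52) = -15*6*(1819/52) = -90*1819/52 = -81855/26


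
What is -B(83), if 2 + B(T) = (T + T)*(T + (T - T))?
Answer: -13776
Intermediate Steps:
B(T) = -2 + 2*T² (B(T) = -2 + (T + T)*(T + (T - T)) = -2 + (2*T)*(T + 0) = -2 + (2*T)*T = -2 + 2*T²)
-B(83) = -(-2 + 2*83²) = -(-2 + 2*6889) = -(-2 + 13778) = -1*13776 = -13776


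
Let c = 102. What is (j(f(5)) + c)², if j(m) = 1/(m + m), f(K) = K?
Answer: 1042441/100 ≈ 10424.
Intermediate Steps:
j(m) = 1/(2*m)
(j(f(5)) + c)² = ((½)/5 + 102)² = ((½)*(⅕) + 102)² = (⅒ + 102)² = (1021/10)² = 1042441/100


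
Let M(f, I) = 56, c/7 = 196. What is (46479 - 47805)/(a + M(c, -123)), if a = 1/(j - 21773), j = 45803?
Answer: -31863780/1345681 ≈ -23.679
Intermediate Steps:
c = 1372 (c = 7*196 = 1372)
a = 1/24030 (a = 1/(45803 - 21773) = 1/24030 ≈ 4.1615e-5)
(46479 - 47805)/(a + M(c, -123)) = (46479 - 47805)/(1/24030 + 56) = -1326/1345681/24030 = -1326*24030/1345681 = -31863780/1345681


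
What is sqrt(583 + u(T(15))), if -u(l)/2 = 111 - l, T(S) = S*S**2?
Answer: sqrt(7111) ≈ 84.327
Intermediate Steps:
T(S) = S**3
u(l) = -222 + 2*l (u(l) = -2*(111 - l) = -222 + 2*l)
sqrt(583 + u(T(15))) = sqrt(583 + (-222 + 2*15**3)) = sqrt(583 + (-222 + 2*3375)) = sqrt(583 + (-222 + 6750)) = sqrt(583 + 6528) = sqrt(7111)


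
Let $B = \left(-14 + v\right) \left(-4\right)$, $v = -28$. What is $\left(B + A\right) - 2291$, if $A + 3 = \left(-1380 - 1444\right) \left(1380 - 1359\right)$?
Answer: $-61430$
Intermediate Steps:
$B = 168$ ($B = \left(-14 - 28\right) \left(-4\right) = \left(-42\right) \left(-4\right) = 168$)
$A = -59307$ ($A = -3 + \left(-1380 - 1444\right) \left(1380 - 1359\right) = -3 - 59304 = -59307$)
$\left(B + A\right) - 2291 = \left(168 - 59307\right) - 2291 = -59139 - 2291 = -61430$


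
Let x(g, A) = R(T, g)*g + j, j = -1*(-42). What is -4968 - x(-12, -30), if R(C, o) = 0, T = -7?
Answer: -5010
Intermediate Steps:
j = 42
x(g, A) = 42 (x(g, A) = 0*g + 42 = 0 + 42 = 42)
-4968 - x(-12, -30) = -4968 - 1*42 = -4968 - 42 = -5010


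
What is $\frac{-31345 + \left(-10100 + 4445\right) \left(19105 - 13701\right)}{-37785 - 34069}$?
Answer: $\frac{30590965}{71854} \approx 425.74$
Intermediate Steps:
$\frac{-31345 + \left(-10100 + 4445\right) \left(19105 - 13701\right)}{-37785 - 34069} = \frac{-31345 - 30559620}{-71854} = \left(-31345 - 30559620\right) \left(- \frac{1}{71854}\right) = \left(-30590965\right) \left(- \frac{1}{71854}\right) = \frac{30590965}{71854}$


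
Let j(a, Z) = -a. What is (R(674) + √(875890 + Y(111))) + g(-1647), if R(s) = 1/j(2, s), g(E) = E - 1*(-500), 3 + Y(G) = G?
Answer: -2295/2 + √875998 ≈ -211.55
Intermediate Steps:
Y(G) = -3 + G
g(E) = 500 + E (g(E) = E + 500 = 500 + E)
R(s) = -½ (R(s) = 1/(-1*2) = 1/(-2) = -½)
(R(674) + √(875890 + Y(111))) + g(-1647) = (-½ + √(875890 + (-3 + 111))) + (500 - 1647) = (-½ + √(875890 + 108)) - 1147 = (-½ + √875998) - 1147 = -2295/2 + √875998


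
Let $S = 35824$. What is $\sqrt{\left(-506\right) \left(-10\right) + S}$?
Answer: $2 \sqrt{10221} \approx 202.2$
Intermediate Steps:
$\sqrt{\left(-506\right) \left(-10\right) + S} = \sqrt{\left(-506\right) \left(-10\right) + 35824} = \sqrt{5060 + 35824} = \sqrt{40884} = 2 \sqrt{10221}$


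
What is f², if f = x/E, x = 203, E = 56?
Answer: 841/64 ≈ 13.141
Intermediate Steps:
f = 29/8 (f = 203/56 = 203*(1/56) = 29/8 ≈ 3.6250)
f² = (29/8)² = 841/64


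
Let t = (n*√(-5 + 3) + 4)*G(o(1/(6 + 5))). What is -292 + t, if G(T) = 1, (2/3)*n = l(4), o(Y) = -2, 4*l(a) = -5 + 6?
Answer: -288 + 3*I*√2/8 ≈ -288.0 + 0.53033*I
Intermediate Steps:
l(a) = ¼ (l(a) = (-5 + 6)/4 = (¼)*1 = ¼)
n = 3/8 (n = (3/2)*(¼) = 3/8 ≈ 0.37500)
t = 4 + 3*I*√2/8 (t = (3*√(-5 + 3)/8 + 4)*1 = (3*√(-2)/8 + 4)*1 = (3*(I*√2)/8 + 4)*1 = (3*I*√2/8 + 4)*1 = (4 + 3*I*√2/8)*1 = 4 + 3*I*√2/8 ≈ 4.0 + 0.53033*I)
-292 + t = -292 + (4 + 3*I*√2/8) = -288 + 3*I*√2/8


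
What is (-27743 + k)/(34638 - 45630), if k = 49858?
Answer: -22115/10992 ≈ -2.0119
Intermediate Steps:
(-27743 + k)/(34638 - 45630) = (-27743 + 49858)/(34638 - 45630) = 22115/(-10992) = 22115*(-1/10992) = -22115/10992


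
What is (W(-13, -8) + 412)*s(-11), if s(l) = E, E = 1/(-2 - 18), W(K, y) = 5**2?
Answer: -437/20 ≈ -21.850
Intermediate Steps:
W(K, y) = 25
E = -1/20 (E = 1/(-20) = -1/20 ≈ -0.050000)
s(l) = -1/20
(W(-13, -8) + 412)*s(-11) = (25 + 412)*(-1/20) = 437*(-1/20) = -437/20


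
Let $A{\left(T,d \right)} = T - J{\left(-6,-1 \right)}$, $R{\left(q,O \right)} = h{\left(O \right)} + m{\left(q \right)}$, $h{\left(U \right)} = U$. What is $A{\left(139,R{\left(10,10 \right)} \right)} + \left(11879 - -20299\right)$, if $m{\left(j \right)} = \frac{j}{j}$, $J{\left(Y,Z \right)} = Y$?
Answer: $32323$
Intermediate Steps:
$m{\left(j \right)} = 1$
$R{\left(q,O \right)} = 1 + O$ ($R{\left(q,O \right)} = O + 1 = 1 + O$)
$A{\left(T,d \right)} = 6 + T$ ($A{\left(T,d \right)} = T - -6 = T + 6 = 6 + T$)
$A{\left(139,R{\left(10,10 \right)} \right)} + \left(11879 - -20299\right) = \left(6 + 139\right) + \left(11879 - -20299\right) = 145 + \left(11879 + 20299\right) = 145 + 32178 = 32323$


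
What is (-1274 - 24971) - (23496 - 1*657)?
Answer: -49084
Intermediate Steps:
(-1274 - 24971) - (23496 - 1*657) = -26245 - (23496 - 657) = -26245 - 1*22839 = -26245 - 22839 = -49084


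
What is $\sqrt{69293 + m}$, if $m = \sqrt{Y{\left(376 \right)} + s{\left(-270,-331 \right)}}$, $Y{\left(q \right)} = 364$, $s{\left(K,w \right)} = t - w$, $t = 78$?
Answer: $\sqrt{69293 + \sqrt{773}} \approx 263.29$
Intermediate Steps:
$s{\left(K,w \right)} = 78 - w$
$m = \sqrt{773}$ ($m = \sqrt{364 + \left(78 - -331\right)} = \sqrt{364 + \left(78 + 331\right)} = \sqrt{364 + 409} = \sqrt{773} \approx 27.803$)
$\sqrt{69293 + m} = \sqrt{69293 + \sqrt{773}}$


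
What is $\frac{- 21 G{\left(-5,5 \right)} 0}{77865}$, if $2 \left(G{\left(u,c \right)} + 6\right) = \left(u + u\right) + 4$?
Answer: $0$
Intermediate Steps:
$G{\left(u,c \right)} = -4 + u$ ($G{\left(u,c \right)} = -6 + \frac{\left(u + u\right) + 4}{2} = -6 + \frac{2 u + 4}{2} = -6 + \frac{4 + 2 u}{2} = -6 + \left(2 + u\right) = -4 + u$)
$\frac{- 21 G{\left(-5,5 \right)} 0}{77865} = \frac{- 21 \left(-4 - 5\right) 0}{77865} = \left(-21\right) \left(-9\right) 0 \cdot \frac{1}{77865} = 189 \cdot 0 \cdot \frac{1}{77865} = 0 \cdot \frac{1}{77865} = 0$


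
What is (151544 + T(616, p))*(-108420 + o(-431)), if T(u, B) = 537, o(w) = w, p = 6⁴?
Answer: -16554168931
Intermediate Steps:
p = 1296
(151544 + T(616, p))*(-108420 + o(-431)) = (151544 + 537)*(-108420 - 431) = 152081*(-108851) = -16554168931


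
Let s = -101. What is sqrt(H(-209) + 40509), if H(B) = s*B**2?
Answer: 2*I*sqrt(1092818) ≈ 2090.8*I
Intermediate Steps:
H(B) = -101*B**2
sqrt(H(-209) + 40509) = sqrt(-101*(-209)**2 + 40509) = sqrt(-101*43681 + 40509) = sqrt(-4411781 + 40509) = sqrt(-4371272) = 2*I*sqrt(1092818)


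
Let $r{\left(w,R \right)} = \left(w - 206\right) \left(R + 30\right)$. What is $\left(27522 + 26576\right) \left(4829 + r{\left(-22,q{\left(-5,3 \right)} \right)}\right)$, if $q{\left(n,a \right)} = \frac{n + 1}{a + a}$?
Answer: $-100568182$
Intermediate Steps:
$q{\left(n,a \right)} = \frac{1 + n}{2 a}$
$r{\left(w,R \right)} = \left(-206 + w\right) \left(30 + R\right)$
$\left(27522 + 26576\right) \left(4829 + r{\left(-22,q{\left(-5,3 \right)} \right)}\right) = \left(27522 + 26576\right) \left(4829 + \left(-6180 - 206 \frac{1 - 5}{2 \cdot 3} + 30 \left(-22\right) + \frac{1 - 5}{2 \cdot 3} \left(-22\right)\right)\right) = 54098 \left(4829 - \left(6840 - \frac{1}{2} \cdot \frac{1}{3} \left(-4\right) \left(-22\right) + 206 \cdot \frac{1}{2} \cdot \frac{1}{3} \left(-4\right)\right)\right) = 54098 \left(4829 - 6688\right) = 54098 \left(-1859\right) = -100568182$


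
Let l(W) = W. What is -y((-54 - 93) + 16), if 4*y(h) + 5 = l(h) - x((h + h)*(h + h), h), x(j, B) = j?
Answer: 17195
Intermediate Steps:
y(h) = -5/4 - h² + h/4 (y(h) = -5/4 + (h - (h + h)*(h + h))/4 = -5/4 + (h - 2*h*2*h)/4 = -5/4 + (h - 4*h²)/4 = -5/4 + (-h² + h/4) = -5/4 - h² + h/4)
-y((-54 - 93) + 16) = -(-5/4 - ((-54 - 93) + 16)² + ((-54 - 93) + 16)/4) = -(-5/4 - (-147 + 16)² + (-147 + 16)/4) = -(-5/4 - 1*(-131)² + (¼)*(-131)) = -(-5/4 - 1*17161 - 131/4) = -(-5/4 - 17161 - 131/4) = -1*(-17195) = 17195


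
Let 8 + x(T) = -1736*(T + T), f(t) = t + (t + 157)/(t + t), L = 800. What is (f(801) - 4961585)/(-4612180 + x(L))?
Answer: 3973587505/5919220188 ≈ 0.67130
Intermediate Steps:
f(t) = t + (157 + t)/(2*t) (f(t) = t + (157 + t)/((2*t)) = t + (157 + t)*(1/(2*t)) = t + (157 + t)/(2*t))
x(T) = -8 - 3472*T (x(T) = -8 - 1736*(T + T) = -8 - 3472*T)
(f(801) - 4961585)/(-4612180 + x(L)) = ((½ + 801 + (157/2)/801) - 4961585)/(-4612180 + (-8 - 3472*800)) = ((½ + 801 + (157/2)*(1/801)) - 4961585)/(-4612180 + (-8 - 2777600)) = ((½ + 801 + 157/1602) - 4961585)/(-4612180 - 2777608) = (642080/801 - 4961585)/(-7389788) = -3973587505/801*(-1/7389788) = 3973587505/5919220188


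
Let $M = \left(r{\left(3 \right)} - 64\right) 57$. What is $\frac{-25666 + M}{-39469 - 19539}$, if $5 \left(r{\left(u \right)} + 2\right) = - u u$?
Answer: $\frac{147653}{295040} \approx 0.50045$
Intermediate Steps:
$r{\left(u \right)} = -2 - \frac{u^{2}}{5}$ ($r{\left(u \right)} = -2 + \frac{- u u}{5} = -2 + \frac{\left(-1\right) u^{2}}{5} = -2 - \frac{u^{2}}{5}$)
$M = - \frac{19323}{5}$ ($M = \left(\left(-2 - \frac{3^{2}}{5}\right) - 64\right) 57 = \left(\left(-2 - \frac{9}{5}\right) - 64\right) 57 = \left(- \frac{19}{5} - 64\right) 57 = \left(- \frac{339}{5}\right) 57 = - \frac{19323}{5} \approx -3864.6$)
$\frac{-25666 + M}{-39469 - 19539} = \frac{-25666 - \frac{19323}{5}}{-39469 - 19539} = - \frac{147653}{5 \left(-59008\right)} = \left(- \frac{147653}{5}\right) \left(- \frac{1}{59008}\right) = \frac{147653}{295040}$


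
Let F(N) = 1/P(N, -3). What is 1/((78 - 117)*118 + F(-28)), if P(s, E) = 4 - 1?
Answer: -3/13805 ≈ -0.00021731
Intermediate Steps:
P(s, E) = 3
F(N) = ⅓ (F(N) = 1/3 = ⅓)
1/((78 - 117)*118 + F(-28)) = 1/((78 - 117)*118 + ⅓) = 1/(-39*118 + ⅓) = 1/(-4602 + ⅓) = 1/(-13805/3) = -3/13805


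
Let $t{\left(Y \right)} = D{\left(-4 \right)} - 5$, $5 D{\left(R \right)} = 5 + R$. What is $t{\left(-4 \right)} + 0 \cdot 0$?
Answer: $- \frac{24}{5} \approx -4.8$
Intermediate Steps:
$D{\left(R \right)} = 1 + \frac{R}{5}$ ($D{\left(R \right)} = \frac{5 + R}{5} = 1 + \frac{R}{5}$)
$t{\left(Y \right)} = - \frac{24}{5}$ ($t{\left(Y \right)} = \left(1 + \frac{1}{5} \left(-4\right)\right) - 5 = \left(1 - \frac{4}{5}\right) - 5 = \frac{1}{5} - 5 = - \frac{24}{5}$)
$t{\left(-4 \right)} + 0 \cdot 0 = - \frac{24}{5} + 0 \cdot 0 = - \frac{24}{5} + 0 = - \frac{24}{5}$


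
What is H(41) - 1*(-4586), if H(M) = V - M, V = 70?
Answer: 4615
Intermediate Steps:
H(M) = 70 - M
H(41) - 1*(-4586) = (70 - 1*41) - 1*(-4586) = (70 - 41) + 4586 = 29 + 4586 = 4615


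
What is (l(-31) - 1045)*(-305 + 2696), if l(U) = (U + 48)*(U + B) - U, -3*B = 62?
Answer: -4524569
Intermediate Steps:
B = -62/3 (B = -1/3*62 = -62/3 ≈ -20.667)
l(U) = -U + (48 + U)*(-62/3 + U) (l(U) = (U + 48)*(U - 62/3) - U = (48 + U)*(-62/3 + U) - U = -U + (48 + U)*(-62/3 + U))
(l(-31) - 1045)*(-305 + 2696) = ((-992 + (-31)**2 + (79/3)*(-31)) - 1045)*(-305 + 2696) = ((-992 + 961 - 2449/3) - 1045)*2391 = (-2542/3 - 1045)*2391 = -5677/3*2391 = -4524569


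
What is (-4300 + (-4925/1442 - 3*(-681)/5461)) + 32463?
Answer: 221752972787/7874762 ≈ 28160.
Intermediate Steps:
(-4300 + (-4925/1442 - 3*(-681)/5461)) + 32463 = (-4300 + (-4925*1/1442 + 2043*(1/5461))) + 32463 = (-4300 + (-4925/1442 + 2043/5461)) + 32463 = (-4300 - 23949419/7874762) + 32463 = -33885426019/7874762 + 32463 = 221752972787/7874762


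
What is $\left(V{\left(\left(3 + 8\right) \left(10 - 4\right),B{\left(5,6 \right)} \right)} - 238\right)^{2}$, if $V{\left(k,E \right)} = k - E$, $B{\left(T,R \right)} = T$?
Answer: $31329$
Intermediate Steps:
$\left(V{\left(\left(3 + 8\right) \left(10 - 4\right),B{\left(5,6 \right)} \right)} - 238\right)^{2} = \left(\left(\left(3 + 8\right) \left(10 - 4\right) - 5\right) - 238\right)^{2} = \left(\left(11 \cdot 6 - 5\right) - 238\right)^{2} = \left(\left(66 - 5\right) - 238\right)^{2} = \left(61 - 238\right)^{2} = \left(-177\right)^{2} = 31329$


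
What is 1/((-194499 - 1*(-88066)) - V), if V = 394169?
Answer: -1/500602 ≈ -1.9976e-6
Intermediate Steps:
1/((-194499 - 1*(-88066)) - V) = 1/((-194499 - 1*(-88066)) - 1*394169) = 1/((-194499 + 88066) - 394169) = 1/(-106433 - 394169) = 1/(-500602) = -1/500602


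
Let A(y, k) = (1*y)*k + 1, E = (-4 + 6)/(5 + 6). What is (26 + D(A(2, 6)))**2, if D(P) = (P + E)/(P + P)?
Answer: 57471561/81796 ≈ 702.62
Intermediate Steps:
E = 2/11 ≈ 0.18182
A(y, k) = 1 + k*y (A(y, k) = y*k + 1 = k*y + 1 = 1 + k*y)
D(P) = (2/11 + P)/(2*P) (D(P) = (P + 2/11)/(P + P) = (2/11 + P)/((2*P)) = (2/11 + P)*(1/(2*P)) = (2/11 + P)/(2*P))
(26 + D(A(2, 6)))**2 = (26 + (2 + 11*(1 + 6*2))/(22*(1 + 6*2)))**2 = (26 + (2 + 11*(1 + 12))/(22*(1 + 12)))**2 = (26 + (1/22)*(2 + 11*13)/13)**2 = (26 + (1/22)*(1/13)*(2 + 143))**2 = (26 + (1/22)*(1/13)*145)**2 = (26 + 145/286)**2 = (7581/286)**2 = 57471561/81796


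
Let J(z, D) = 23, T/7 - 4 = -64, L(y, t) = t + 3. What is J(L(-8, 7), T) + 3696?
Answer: 3719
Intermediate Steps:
L(y, t) = 3 + t
T = -420 (T = 28 + 7*(-64) = 28 - 448 = -420)
J(L(-8, 7), T) + 3696 = 23 + 3696 = 3719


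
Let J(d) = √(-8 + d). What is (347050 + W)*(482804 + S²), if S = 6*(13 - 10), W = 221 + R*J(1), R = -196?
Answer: 167776343688 - 94693088*I*√7 ≈ 1.6778e+11 - 2.5053e+8*I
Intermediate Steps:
W = 221 - 196*I*√7 (W = 221 - 196*√(-8 + 1) = 221 - 196*I*√7 ≈ 221.0 - 518.57*I)
S = 18 (S = 6*3 = 18)
(347050 + W)*(482804 + S²) = (347050 + (221 - 196*I*√7))*(482804 + 18²) = (347271 - 196*I*√7)*(482804 + 324) = (347271 - 196*I*√7)*483128 = 167776343688 - 94693088*I*√7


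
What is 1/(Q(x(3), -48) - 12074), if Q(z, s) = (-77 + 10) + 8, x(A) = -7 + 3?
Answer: -1/12133 ≈ -8.2420e-5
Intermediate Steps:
x(A) = -4
Q(z, s) = -59 (Q(z, s) = -67 + 8 = -59)
1/(Q(x(3), -48) - 12074) = 1/(-59 - 12074) = 1/(-12133) = -1/12133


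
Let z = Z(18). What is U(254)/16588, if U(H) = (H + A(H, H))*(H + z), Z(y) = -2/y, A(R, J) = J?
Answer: 290195/37323 ≈ 7.7752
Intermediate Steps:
z = -⅑ (z = -2/18 = -2*1/18 = -⅑ ≈ -0.11111)
U(H) = 2*H*(-⅑ + H) (U(H) = (H + H)*(H - ⅑) = (2*H)*(-⅑ + H) = 2*H*(-⅑ + H))
U(254)/16588 = ((2/9)*254*(-1 + 9*254))/16588 = ((2/9)*254*(-1 + 2286))*(1/16588) = ((2/9)*254*2285)*(1/16588) = (1160780/9)*(1/16588) = 290195/37323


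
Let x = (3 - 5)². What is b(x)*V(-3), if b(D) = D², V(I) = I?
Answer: -48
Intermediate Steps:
x = 4 (x = (-2)² = 4)
b(x)*V(-3) = 4²*(-3) = 16*(-3) = -48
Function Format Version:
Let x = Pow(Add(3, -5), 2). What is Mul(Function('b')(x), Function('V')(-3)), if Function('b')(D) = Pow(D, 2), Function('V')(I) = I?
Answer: -48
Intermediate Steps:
x = 4 (x = Pow(-2, 2) = 4)
Mul(Function('b')(x), Function('V')(-3)) = Mul(Pow(4, 2), -3) = Mul(16, -3) = -48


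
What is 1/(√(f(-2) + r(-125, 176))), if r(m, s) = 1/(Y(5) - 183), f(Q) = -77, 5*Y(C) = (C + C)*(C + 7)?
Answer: -I*√486699/6122 ≈ -0.11396*I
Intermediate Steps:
Y(C) = 2*C*(7 + C)/5 (Y(C) = ((C + C)*(C + 7))/5 = ((2*C)*(7 + C))/5 = (2*C*(7 + C))/5 = 2*C*(7 + C)/5)
r(m, s) = -1/159 (r(m, s) = 1/((⅖)*5*(7 + 5) - 183) = 1/((⅖)*5*12 - 183) = 1/(24 - 183) = 1/(-159) = -1/159)
1/(√(f(-2) + r(-125, 176))) = 1/(√(-77 - 1/159)) = 1/(√(-12244/159)) = 1/(2*I*√486699/159) = -I*√486699/6122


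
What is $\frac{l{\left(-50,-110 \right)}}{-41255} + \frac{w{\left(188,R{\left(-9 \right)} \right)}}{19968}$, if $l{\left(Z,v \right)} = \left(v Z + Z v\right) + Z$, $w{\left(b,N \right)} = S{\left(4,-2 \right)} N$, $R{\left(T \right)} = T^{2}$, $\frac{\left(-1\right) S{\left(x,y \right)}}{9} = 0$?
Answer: $- \frac{2190}{8251} \approx -0.26542$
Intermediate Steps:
$S{\left(x,y \right)} = 0$ ($S{\left(x,y \right)} = \left(-9\right) 0 = 0$)
$w{\left(b,N \right)} = 0$ ($w{\left(b,N \right)} = 0 N = 0$)
$l{\left(Z,v \right)} = Z + 2 Z v$ ($l{\left(Z,v \right)} = \left(Z v + Z v\right) + Z = 2 Z v + Z = Z + 2 Z v$)
$\frac{l{\left(-50,-110 \right)}}{-41255} + \frac{w{\left(188,R{\left(-9 \right)} \right)}}{19968} = \frac{\left(-50\right) \left(1 + 2 \left(-110\right)\right)}{-41255} + \frac{0}{19968} = - 50 \left(1 - 220\right) \left(- \frac{1}{41255}\right) + 0 \cdot \frac{1}{19968} = \left(-50\right) \left(-219\right) \left(- \frac{1}{41255}\right) + 0 = 10950 \left(- \frac{1}{41255}\right) + 0 = - \frac{2190}{8251} + 0 = - \frac{2190}{8251}$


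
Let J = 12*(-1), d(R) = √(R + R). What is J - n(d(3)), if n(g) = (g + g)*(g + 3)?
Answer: -24 - 6*√6 ≈ -38.697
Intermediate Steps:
d(R) = √2*√R (d(R) = √(2*R) = √2*√R)
n(g) = 2*g*(3 + g) (n(g) = (2*g)*(3 + g) = 2*g*(3 + g))
J = -12
J - n(d(3)) = -12 - 2*√2*√3*(3 + √2*√3) = -12 - 2*√6*(3 + √6)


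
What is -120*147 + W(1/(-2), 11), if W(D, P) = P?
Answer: -17629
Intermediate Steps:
-120*147 + W(1/(-2), 11) = -120*147 + 11 = -17640 + 11 = -17629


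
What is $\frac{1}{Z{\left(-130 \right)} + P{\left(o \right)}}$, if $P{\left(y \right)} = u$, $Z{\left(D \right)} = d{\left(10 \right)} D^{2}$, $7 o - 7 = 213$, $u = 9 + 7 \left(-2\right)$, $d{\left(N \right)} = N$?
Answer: $\frac{1}{168995} \approx 5.9173 \cdot 10^{-6}$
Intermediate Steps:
$u = -5$ ($u = 9 - 14 = -5$)
$o = \frac{220}{7}$ ($o = 1 + \frac{1}{7} \cdot 213 = 1 + \frac{213}{7} = \frac{220}{7} \approx 31.429$)
$Z{\left(D \right)} = 10 D^{2}$
$P{\left(y \right)} = -5$
$\frac{1}{Z{\left(-130 \right)} + P{\left(o \right)}} = \frac{1}{10 \left(-130\right)^{2} - 5} = \frac{1}{10 \cdot 16900 - 5} = \frac{1}{169000 - 5} = \frac{1}{168995}$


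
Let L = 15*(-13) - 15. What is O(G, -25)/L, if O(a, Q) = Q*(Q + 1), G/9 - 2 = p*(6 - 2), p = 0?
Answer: -20/7 ≈ -2.8571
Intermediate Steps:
G = 18 (G = 18 + 9*(0*(6 - 2)) = 18 + 9*(0*4) = 18 + 9*0 = 18 + 0 = 18)
O(a, Q) = Q*(1 + Q)
L = -210 (L = -195 - 15 = -210)
O(G, -25)/L = -25*(1 - 25)/(-210) = -25*(-24)*(-1/210) = 600*(-1/210) = -20/7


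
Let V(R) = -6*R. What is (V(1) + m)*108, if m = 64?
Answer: 6264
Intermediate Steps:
(V(1) + m)*108 = (-6*1 + 64)*108 = (-6 + 64)*108 = 58*108 = 6264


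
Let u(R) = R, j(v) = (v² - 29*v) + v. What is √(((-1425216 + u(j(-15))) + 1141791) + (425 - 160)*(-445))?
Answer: I*√400705 ≈ 633.01*I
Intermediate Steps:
j(v) = v² - 28*v
√(((-1425216 + u(j(-15))) + 1141791) + (425 - 160)*(-445)) = √(((-1425216 - 15*(-28 - 15)) + 1141791) + (425 - 160)*(-445)) = √(((-1425216 - 15*(-43)) + 1141791) + 265*(-445)) = √(((-1425216 + 645) + 1141791) - 117925) = √((-1424571 + 1141791) - 117925) = √(-282780 - 117925) = √(-400705) = I*√400705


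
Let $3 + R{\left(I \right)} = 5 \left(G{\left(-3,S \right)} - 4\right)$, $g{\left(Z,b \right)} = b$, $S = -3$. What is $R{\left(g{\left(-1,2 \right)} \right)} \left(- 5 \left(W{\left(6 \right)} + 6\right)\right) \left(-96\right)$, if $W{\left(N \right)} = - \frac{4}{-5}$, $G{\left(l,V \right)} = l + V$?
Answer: $-172992$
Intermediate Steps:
$G{\left(l,V \right)} = V + l$
$W{\left(N \right)} = \frac{4}{5}$ ($W{\left(N \right)} = \left(-4\right) \left(- \frac{1}{5}\right) = \frac{4}{5}$)
$R{\left(I \right)} = -53$ ($R{\left(I \right)} = -3 + 5 \left(\left(-3 - 3\right) - 4\right) = -3 + 5 \left(-6 - 4\right) = -3 + 5 \left(-10\right) = -3 - 50 = -53$)
$R{\left(g{\left(-1,2 \right)} \right)} \left(- 5 \left(W{\left(6 \right)} + 6\right)\right) \left(-96\right) = - 53 \left(- 5 \left(\frac{4}{5} + 6\right)\right) \left(-96\right) = - 53 \left(\left(-5\right) \frac{34}{5}\right) \left(-96\right) = \left(-53\right) \left(-34\right) \left(-96\right) = 1802 \left(-96\right) = -172992$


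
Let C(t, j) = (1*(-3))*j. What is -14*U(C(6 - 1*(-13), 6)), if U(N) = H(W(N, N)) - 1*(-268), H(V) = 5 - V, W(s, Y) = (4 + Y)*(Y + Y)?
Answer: 3234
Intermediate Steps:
W(s, Y) = 2*Y*(4 + Y) (W(s, Y) = (4 + Y)*(2*Y) = 2*Y*(4 + Y))
C(t, j) = -3*j
U(N) = 273 - 2*N*(4 + N) (U(N) = (5 - 2*N*(4 + N)) - 1*(-268) = (5 - 2*N*(4 + N)) + 268 = 273 - 2*N*(4 + N))
-14*U(C(6 - 1*(-13), 6)) = -14*(273 - 2*(-3*6)*(4 - 3*6)) = -14*(273 - 2*(-18)*(4 - 18)) = -14*(273 - 2*(-18)*(-14)) = -14*(273 - 504) = -14*(-231) = 3234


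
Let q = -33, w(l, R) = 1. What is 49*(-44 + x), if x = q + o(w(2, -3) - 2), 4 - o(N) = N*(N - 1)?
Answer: -3675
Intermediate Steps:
o(N) = 4 - N*(-1 + N) (o(N) = 4 - N*(N - 1) = 4 - N*(-1 + N))
x = -31 (x = -33 + (4 + (1 - 2) - (1 - 2)**2) = -33 + (4 - 1 - 1*(-1)**2) = -33 + (4 - 1 - 1*1) = -33 + (4 - 1 - 1) = -33 + 2 = -31)
49*(-44 + x) = 49*(-44 - 31) = 49*(-75) = -3675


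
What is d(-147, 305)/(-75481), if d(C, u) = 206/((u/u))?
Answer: -206/75481 ≈ -0.0027292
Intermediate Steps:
d(C, u) = 206 (d(C, u) = 206/1 = 206*1 = 206)
d(-147, 305)/(-75481) = 206/(-75481) = 206*(-1/75481) = -206/75481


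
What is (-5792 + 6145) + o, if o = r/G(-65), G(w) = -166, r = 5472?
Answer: 26563/83 ≈ 320.04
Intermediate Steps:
o = -2736/83 (o = 5472/(-166) = 5472*(-1/166) = -2736/83 ≈ -32.964)
(-5792 + 6145) + o = (-5792 + 6145) - 2736/83 = 353 - 2736/83 = 26563/83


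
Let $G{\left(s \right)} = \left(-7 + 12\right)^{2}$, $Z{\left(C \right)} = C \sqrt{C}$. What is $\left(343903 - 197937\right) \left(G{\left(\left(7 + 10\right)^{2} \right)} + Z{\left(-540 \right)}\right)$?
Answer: $3649150 - 472929840 i \sqrt{15} \approx 3.6492 \cdot 10^{6} - 1.8316 \cdot 10^{9} i$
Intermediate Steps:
$Z{\left(C \right)} = C^{\frac{3}{2}}$
$G{\left(s \right)} = 25$ ($G{\left(s \right)} = 5^{2} = 25$)
$\left(343903 - 197937\right) \left(G{\left(\left(7 + 10\right)^{2} \right)} + Z{\left(-540 \right)}\right) = \left(343903 - 197937\right) \left(25 + \left(-540\right)^{\frac{3}{2}}\right) = 145966 \left(25 - 3240 i \sqrt{15}\right) = 3649150 - 472929840 i \sqrt{15}$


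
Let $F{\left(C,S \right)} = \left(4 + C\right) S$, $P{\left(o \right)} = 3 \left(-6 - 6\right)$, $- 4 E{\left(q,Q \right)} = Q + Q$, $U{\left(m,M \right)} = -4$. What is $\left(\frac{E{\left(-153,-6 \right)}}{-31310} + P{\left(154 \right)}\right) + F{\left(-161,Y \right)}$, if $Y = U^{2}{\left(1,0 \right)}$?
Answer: $- \frac{79777883}{31310} \approx -2548.0$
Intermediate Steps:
$E{\left(q,Q \right)} = - \frac{Q}{2}$ ($E{\left(q,Q \right)} = - \frac{Q + Q}{4} = - \frac{2 Q}{4} = - \frac{Q}{2}$)
$Y = 16$ ($Y = \left(-4\right)^{2} = 16$)
$P{\left(o \right)} = -36$ ($P{\left(o \right)} = 3 \left(-12\right) = -36$)
$F{\left(C,S \right)} = S \left(4 + C\right)$
$\left(\frac{E{\left(-153,-6 \right)}}{-31310} + P{\left(154 \right)}\right) + F{\left(-161,Y \right)} = \left(\frac{\left(- \frac{1}{2}\right) \left(-6\right)}{-31310} - 36\right) + 16 \left(4 - 161\right) = \left(3 \left(- \frac{1}{31310}\right) - 36\right) + 16 \left(-157\right) = \left(- \frac{3}{31310} - 36\right) - 2512 = - \frac{1127163}{31310} - 2512 = - \frac{79777883}{31310}$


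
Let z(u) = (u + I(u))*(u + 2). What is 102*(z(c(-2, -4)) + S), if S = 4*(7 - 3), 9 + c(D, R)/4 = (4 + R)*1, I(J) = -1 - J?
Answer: 5100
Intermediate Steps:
c(D, R) = -20 + 4*R (c(D, R) = -36 + 4*((4 + R)*1) = -36 + 4*(4 + R) = -36 + (16 + 4*R) = -20 + 4*R)
z(u) = -2 - u (z(u) = (u + (-1 - u))*(u + 2) = -(2 + u) = -2 - u)
S = 16 (S = 4*4 = 16)
102*(z(c(-2, -4)) + S) = 102*((-2 - (-20 + 4*(-4))) + 16) = 102*((-2 - (-20 - 16)) + 16) = 102*((-2 - 1*(-36)) + 16) = 102*((-2 + 36) + 16) = 102*(34 + 16) = 102*50 = 5100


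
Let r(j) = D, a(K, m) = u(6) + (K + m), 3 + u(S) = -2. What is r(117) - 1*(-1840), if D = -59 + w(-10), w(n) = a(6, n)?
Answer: 1772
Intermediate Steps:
u(S) = -5 (u(S) = -3 - 2 = -5)
a(K, m) = -5 + K + m (a(K, m) = -5 + (K + m) = -5 + K + m)
w(n) = 1 + n (w(n) = -5 + 6 + n = 1 + n)
D = -68 (D = -59 + (1 - 10) = -59 - 9 = -68)
r(j) = -68
r(117) - 1*(-1840) = -68 - 1*(-1840) = -68 + 1840 = 1772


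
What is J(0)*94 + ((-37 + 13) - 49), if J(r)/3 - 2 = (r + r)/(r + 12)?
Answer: 491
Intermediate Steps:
J(r) = 6 + 6*r/(12 + r) (J(r) = 6 + 3*((r + r)/(r + 12)) = 6 + 3*((2*r)/(12 + r)) = 6 + 3*(2*r/(12 + r)) = 6 + 6*r/(12 + r))
J(0)*94 + ((-37 + 13) - 49) = (12*(6 + 0)/(12 + 0))*94 + ((-37 + 13) - 49) = (12*6/12)*94 + (-24 - 49) = (12*(1/12)*6)*94 - 73 = 6*94 - 73 = 564 - 73 = 491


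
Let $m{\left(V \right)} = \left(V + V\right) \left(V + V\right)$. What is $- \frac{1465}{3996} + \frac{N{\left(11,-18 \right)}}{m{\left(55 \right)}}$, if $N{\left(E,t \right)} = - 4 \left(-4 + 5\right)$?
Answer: $- \frac{4435621}{12087900} \approx -0.36695$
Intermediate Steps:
$m{\left(V \right)} = 4 V^{2}$ ($m{\left(V \right)} = 2 V 2 V = 4 V^{2}$)
$N{\left(E,t \right)} = -4$ ($N{\left(E,t \right)} = \left(-4\right) 1 = -4$)
$- \frac{1465}{3996} + \frac{N{\left(11,-18 \right)}}{m{\left(55 \right)}} = - \frac{1465}{3996} - \frac{4}{4 \cdot 55^{2}} = \left(-1465\right) \frac{1}{3996} - \frac{4}{4 \cdot 3025} = - \frac{1465}{3996} - \frac{4}{12100} = - \frac{1465}{3996} - \frac{1}{3025} = - \frac{4435621}{12087900}$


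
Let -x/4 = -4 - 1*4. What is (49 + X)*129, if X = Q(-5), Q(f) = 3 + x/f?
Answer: 29412/5 ≈ 5882.4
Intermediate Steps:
x = 32 (x = -4*(-4 - 1*4) = -4*(-4 - 4) = -4*(-8) = 32)
Q(f) = 3 + 32/f
X = -17/5 (X = 3 + 32/(-5) = 3 + 32*(-⅕) = 3 - 32/5 = -17/5 ≈ -3.4000)
(49 + X)*129 = (49 - 17/5)*129 = (228/5)*129 = 29412/5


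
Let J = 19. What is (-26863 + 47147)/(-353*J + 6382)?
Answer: -20284/325 ≈ -62.412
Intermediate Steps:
(-26863 + 47147)/(-353*J + 6382) = (-26863 + 47147)/(-353*19 + 6382) = 20284/(-6707 + 6382) = 20284/(-325) = 20284*(-1/325) = -20284/325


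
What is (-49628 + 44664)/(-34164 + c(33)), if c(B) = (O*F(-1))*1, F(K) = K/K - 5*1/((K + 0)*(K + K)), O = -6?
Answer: 4964/34155 ≈ 0.14534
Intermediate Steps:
F(K) = 1 - 5/(2*K**2) (F(K) = 1 - 5*1/(2*K**2) = 1 - 5/(2*K**2))
c(B) = 9 (c(B) = -6*(1 - 5/2/(-1)**2)*1 = -6*(1 - 5/2*1)*1 = -6*(1 - 5/2)*1 = -6*(-3/2)*1 = 9*1 = 9)
(-49628 + 44664)/(-34164 + c(33)) = (-49628 + 44664)/(-34164 + 9) = -4964/(-34155) = -4964*(-1/34155) = 4964/34155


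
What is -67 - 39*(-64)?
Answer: 2429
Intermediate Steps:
-67 - 39*(-64) = -67 + 2496 = 2429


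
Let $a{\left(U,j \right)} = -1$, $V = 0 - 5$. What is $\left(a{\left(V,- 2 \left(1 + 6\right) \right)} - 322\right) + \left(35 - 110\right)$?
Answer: $-398$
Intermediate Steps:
$V = -5$
$\left(a{\left(V,- 2 \left(1 + 6\right) \right)} - 322\right) + \left(35 - 110\right) = \left(-1 - 322\right) + \left(35 - 110\right) = -323 - 75 = -398$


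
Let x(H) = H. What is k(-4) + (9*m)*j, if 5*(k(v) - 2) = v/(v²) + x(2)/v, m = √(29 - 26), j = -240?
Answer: 37/20 - 2160*√3 ≈ -3739.4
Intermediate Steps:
m = √3 ≈ 1.7320
k(v) = 2 + 3/(5*v) (k(v) = 2 + (v/(v²) + 2/v)/5 = 2 + (v/v² + 2/v)/5 = 2 + (1/v + 2/v)/5 = 2 + (3/v)/5 = 2 + 3/(5*v))
k(-4) + (9*m)*j = (2 + (⅗)/(-4)) + (9*√3)*(-240) = (2 + (⅗)*(-¼)) - 2160*√3 = (2 - 3/20) - 2160*√3 = 37/20 - 2160*√3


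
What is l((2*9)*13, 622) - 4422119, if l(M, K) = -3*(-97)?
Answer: -4421828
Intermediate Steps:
l(M, K) = 291
l((2*9)*13, 622) - 4422119 = 291 - 4422119 = -4421828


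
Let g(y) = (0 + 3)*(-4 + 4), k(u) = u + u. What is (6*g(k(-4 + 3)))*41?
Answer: 0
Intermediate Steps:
k(u) = 2*u
g(y) = 0 (g(y) = 3*0 = 0)
(6*g(k(-4 + 3)))*41 = (6*0)*41 = 0*41 = 0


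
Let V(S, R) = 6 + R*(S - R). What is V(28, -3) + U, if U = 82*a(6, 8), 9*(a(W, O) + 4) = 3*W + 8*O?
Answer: 2989/9 ≈ 332.11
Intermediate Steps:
a(W, O) = -4 + W/3 + 8*O/9 (a(W, O) = -4 + (3*W + 8*O)/9 = -4 + (W/3 + 8*O/9) = -4 + W/3 + 8*O/9)
U = 3772/9 (U = 82*(-4 + (1/3)*6 + (8/9)*8) = 82*(-4 + 2 + 64/9) = 82*(46/9) = 3772/9 ≈ 419.11)
V(28, -3) + U = (6 - 1*(-3)**2 - 3*28) + 3772/9 = (6 - 1*9 - 84) + 3772/9 = (6 - 9 - 84) + 3772/9 = -87 + 3772/9 = 2989/9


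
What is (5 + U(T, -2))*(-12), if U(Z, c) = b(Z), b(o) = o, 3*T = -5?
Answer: -40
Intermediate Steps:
T = -5/3 (T = (⅓)*(-5) = -5/3 ≈ -1.6667)
U(Z, c) = Z
(5 + U(T, -2))*(-12) = (5 - 5/3)*(-12) = (10/3)*(-12) = -40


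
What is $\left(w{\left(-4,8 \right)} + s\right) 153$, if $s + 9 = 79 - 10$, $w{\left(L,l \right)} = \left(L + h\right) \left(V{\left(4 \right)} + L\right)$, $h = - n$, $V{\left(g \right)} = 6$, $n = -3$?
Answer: $8874$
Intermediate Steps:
$h = 3$ ($h = \left(-1\right) \left(-3\right) = 3$)
$w{\left(L,l \right)} = \left(3 + L\right) \left(6 + L\right)$ ($w{\left(L,l \right)} = \left(L + 3\right) \left(6 + L\right) = \left(3 + L\right) \left(6 + L\right)$)
$s = 60$ ($s = -9 + \left(79 - 10\right) = -9 + 69 = 60$)
$\left(w{\left(-4,8 \right)} + s\right) 153 = \left(\left(18 + \left(-4\right)^{2} + 9 \left(-4\right)\right) + 60\right) 153 = \left(\left(18 + 16 - 36\right) + 60\right) 153 = \left(-2 + 60\right) 153 = 58 \cdot 153 = 8874$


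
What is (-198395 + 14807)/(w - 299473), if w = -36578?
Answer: 61196/112017 ≈ 0.54631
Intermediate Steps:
(-198395 + 14807)/(w - 299473) = (-198395 + 14807)/(-36578 - 299473) = -183588/(-336051) = -183588*(-1/336051) = 61196/112017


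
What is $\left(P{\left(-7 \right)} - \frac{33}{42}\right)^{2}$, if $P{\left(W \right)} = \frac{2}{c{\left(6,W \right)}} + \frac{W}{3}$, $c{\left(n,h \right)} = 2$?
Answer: $\frac{7921}{1764} \approx 4.4904$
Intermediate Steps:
$P{\left(W \right)} = 1 + \frac{W}{3}$ ($P{\left(W \right)} = \frac{2}{2} + \frac{W}{3} = 2 \cdot \frac{1}{2} + W \frac{1}{3} = 1 + \frac{W}{3}$)
$\left(P{\left(-7 \right)} - \frac{33}{42}\right)^{2} = \left(\left(1 + \frac{1}{3} \left(-7\right)\right) - \frac{33}{42}\right)^{2} = \left(\left(1 - \frac{7}{3}\right) - \frac{11}{14}\right)^{2} = \left(- \frac{4}{3} - \frac{11}{14}\right)^{2} = \left(- \frac{89}{42}\right)^{2} = \frac{7921}{1764}$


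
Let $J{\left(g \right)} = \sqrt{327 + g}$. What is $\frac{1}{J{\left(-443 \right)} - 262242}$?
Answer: $- \frac{131121}{34385433340} - \frac{i \sqrt{29}}{34385433340} \approx -3.8133 \cdot 10^{-6} - 1.5661 \cdot 10^{-10} i$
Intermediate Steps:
$\frac{1}{J{\left(-443 \right)} - 262242} = \frac{1}{\sqrt{327 - 443} - 262242} = \frac{1}{\sqrt{-116} - 262242} = \frac{1}{2 i \sqrt{29} - 262242} = \frac{1}{-262242 + 2 i \sqrt{29}}$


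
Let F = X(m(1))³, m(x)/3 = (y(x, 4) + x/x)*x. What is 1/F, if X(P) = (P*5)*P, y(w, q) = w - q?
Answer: 1/5832000 ≈ 1.7147e-7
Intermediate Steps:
m(x) = 3*x*(-3 + x) (m(x) = 3*(((x - 1*4) + x/x)*x) = 3*(((x - 4) + 1)*x) = 3*(((-4 + x) + 1)*x) = 3*((-3 + x)*x) = 3*(x*(-3 + x)) = 3*x*(-3 + x))
X(P) = 5*P² (X(P) = (5*P)*P = 5*P²)
F = 5832000 (F = (5*(3*1*(-3 + 1))²)³ = (5*(3*1*(-2))²)³ = (5*(-6)²)³ = (5*36)³ = 180³ = 5832000)
1/F = 1/5832000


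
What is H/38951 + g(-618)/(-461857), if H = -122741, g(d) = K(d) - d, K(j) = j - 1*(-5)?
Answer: -5153544072/1635435637 ≈ -3.1512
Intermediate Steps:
K(j) = 5 + j (K(j) = j + 5 = 5 + j)
g(d) = 5 (g(d) = (5 + d) - d = 5)
H/38951 + g(-618)/(-461857) = -122741/38951 + 5/(-461857) = -122741*1/38951 + 5*(-1/461857) = -122741/38951 - 5/461857 = -5153544072/1635435637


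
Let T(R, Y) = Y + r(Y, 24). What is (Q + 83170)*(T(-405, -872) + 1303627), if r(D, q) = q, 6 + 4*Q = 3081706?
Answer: 1112045640505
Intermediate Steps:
Q = 770425 (Q = -3/2 + (1/4)*3081706 = -3/2 + 1540853/2 = 770425)
T(R, Y) = 24 + Y (T(R, Y) = Y + 24 = 24 + Y)
(Q + 83170)*(T(-405, -872) + 1303627) = (770425 + 83170)*((24 - 872) + 1303627) = 853595*(-848 + 1303627) = 853595*1302779 = 1112045640505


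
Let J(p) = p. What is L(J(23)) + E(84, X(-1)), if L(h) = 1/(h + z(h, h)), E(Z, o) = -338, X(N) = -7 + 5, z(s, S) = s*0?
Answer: -7773/23 ≈ -337.96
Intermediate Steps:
z(s, S) = 0
X(N) = -2
L(h) = 1/h (L(h) = 1/(h + 0) = 1/h)
L(J(23)) + E(84, X(-1)) = 1/23 - 338 = -7773/23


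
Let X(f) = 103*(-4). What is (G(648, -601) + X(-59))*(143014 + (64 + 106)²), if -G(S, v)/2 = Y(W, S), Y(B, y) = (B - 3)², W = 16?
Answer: -128935500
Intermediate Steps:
X(f) = -412
Y(B, y) = (-3 + B)²
G(S, v) = -338 (G(S, v) = -2*(-3 + 16)² = -2*13² = -2*169 = -338)
(G(648, -601) + X(-59))*(143014 + (64 + 106)²) = (-338 - 412)*(143014 + (64 + 106)²) = -750*(143014 + 170²) = -750*(143014 + 28900) = -750*171914 = -128935500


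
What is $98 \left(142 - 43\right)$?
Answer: $9702$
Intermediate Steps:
$98 \left(142 - 43\right) = 98 \cdot 99 = 9702$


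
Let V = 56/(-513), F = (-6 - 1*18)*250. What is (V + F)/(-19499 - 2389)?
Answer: 384757/1403568 ≈ 0.27413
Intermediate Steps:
F = -6000 (F = (-6 - 18)*250 = -24*250 = -6000)
V = -56/513 (V = -1/513*56 = -56/513 ≈ -0.10916)
(V + F)/(-19499 - 2389) = (-56/513 - 6000)/(-19499 - 2389) = -3078056/513/(-21888) = -3078056/513*(-1/21888) = 384757/1403568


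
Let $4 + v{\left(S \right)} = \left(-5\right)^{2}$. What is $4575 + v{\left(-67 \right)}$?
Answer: $4596$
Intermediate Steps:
$v{\left(S \right)} = 21$ ($v{\left(S \right)} = -4 + \left(-5\right)^{2} = -4 + 25 = 21$)
$4575 + v{\left(-67 \right)} = 4575 + 21 = 4596$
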